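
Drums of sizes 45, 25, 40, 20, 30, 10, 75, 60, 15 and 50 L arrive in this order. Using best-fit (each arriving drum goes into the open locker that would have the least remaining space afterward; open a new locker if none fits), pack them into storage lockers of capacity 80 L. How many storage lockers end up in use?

  45 → locker 1 (new)  [load 45/80]
  25 → locker 1  [load 70/80]
  40 → locker 2 (new)  [load 40/80]
  20 → locker 2  [load 60/80]
  30 → locker 3 (new)  [load 30/80]
  10 → locker 1  [load 80/80]
  75 → locker 4 (new)  [load 75/80]
  60 → locker 5 (new)  [load 60/80]
  15 → locker 2  [load 75/80]
  50 → locker 3  [load 80/80]
5 storage lockers opened.

5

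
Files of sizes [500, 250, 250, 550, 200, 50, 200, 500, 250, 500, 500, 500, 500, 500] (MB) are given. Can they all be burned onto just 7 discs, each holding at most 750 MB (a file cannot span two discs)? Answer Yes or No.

Total = 5250 MB; ⌈5250/750⌉ = 7.
8 files each exceed half the capacity and cannot share a disc, forcing at least 8 discs.
At least 8 discs are required, but only 7 are allowed.

No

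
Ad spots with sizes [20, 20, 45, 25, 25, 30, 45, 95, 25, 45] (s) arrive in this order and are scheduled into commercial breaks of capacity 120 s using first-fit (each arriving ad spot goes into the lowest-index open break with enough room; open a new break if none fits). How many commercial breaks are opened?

4

  20 → break 1 (new)  [load 20/120]
  20 → break 1  [load 40/120]
  45 → break 1  [load 85/120]
  25 → break 1  [load 110/120]
  25 → break 2 (new)  [load 25/120]
  30 → break 2  [load 55/120]
  45 → break 2  [load 100/120]
  95 → break 3 (new)  [load 95/120]
  25 → break 3  [load 120/120]
  45 → break 4 (new)  [load 45/120]
4 commercial breaks opened.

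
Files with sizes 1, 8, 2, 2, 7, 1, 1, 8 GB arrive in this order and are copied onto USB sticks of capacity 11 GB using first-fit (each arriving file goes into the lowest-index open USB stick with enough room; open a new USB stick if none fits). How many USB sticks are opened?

  1 → USB stick 1 (new)  [load 1/11]
  8 → USB stick 1  [load 9/11]
  2 → USB stick 1  [load 11/11]
  2 → USB stick 2 (new)  [load 2/11]
  7 → USB stick 2  [load 9/11]
  1 → USB stick 2  [load 10/11]
  1 → USB stick 2  [load 11/11]
  8 → USB stick 3 (new)  [load 8/11]
3 USB sticks opened.

3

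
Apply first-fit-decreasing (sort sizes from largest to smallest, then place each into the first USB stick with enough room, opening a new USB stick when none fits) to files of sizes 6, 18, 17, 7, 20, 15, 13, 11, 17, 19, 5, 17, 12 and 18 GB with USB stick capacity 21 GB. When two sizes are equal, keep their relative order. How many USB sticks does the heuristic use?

11

Sorted descending: 20, 19, 18, 18, 17, 17, 17, 15, 13, 12, 11, 7, 6, 5.
  20 → USB stick 1 (new)  [load 20/21]
  19 → USB stick 2 (new)  [load 19/21]
  18 → USB stick 3 (new)  [load 18/21]
  18 → USB stick 4 (new)  [load 18/21]
  17 → USB stick 5 (new)  [load 17/21]
  17 → USB stick 6 (new)  [load 17/21]
  17 → USB stick 7 (new)  [load 17/21]
  15 → USB stick 8 (new)  [load 15/21]
  13 → USB stick 9 (new)  [load 13/21]
  12 → USB stick 10 (new)  [load 12/21]
  11 → USB stick 11 (new)  [load 11/21]
  7 → USB stick 9  [load 20/21]
  6 → USB stick 8  [load 21/21]
  5 → USB stick 10  [load 17/21]
11 USB sticks opened.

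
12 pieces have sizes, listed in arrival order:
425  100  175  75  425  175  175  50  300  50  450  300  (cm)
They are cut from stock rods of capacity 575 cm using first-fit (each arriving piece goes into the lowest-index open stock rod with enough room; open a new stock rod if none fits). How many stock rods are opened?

  425 → stock rod 1 (new)  [load 425/575]
  100 → stock rod 1  [load 525/575]
  175 → stock rod 2 (new)  [load 175/575]
  75 → stock rod 2  [load 250/575]
  425 → stock rod 3 (new)  [load 425/575]
  175 → stock rod 2  [load 425/575]
  175 → stock rod 4 (new)  [load 175/575]
  50 → stock rod 1  [load 575/575]
  300 → stock rod 4  [load 475/575]
  50 → stock rod 2  [load 475/575]
  450 → stock rod 5 (new)  [load 450/575]
  300 → stock rod 6 (new)  [load 300/575]
6 stock rods opened.

6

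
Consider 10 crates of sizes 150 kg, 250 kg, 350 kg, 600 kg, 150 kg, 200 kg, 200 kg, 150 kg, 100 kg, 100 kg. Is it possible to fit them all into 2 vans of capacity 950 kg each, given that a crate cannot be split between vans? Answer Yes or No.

Total = 2250 kg; ⌈2250/950⌉ = 3.
At least 3 vans are required, but only 2 are allowed.

No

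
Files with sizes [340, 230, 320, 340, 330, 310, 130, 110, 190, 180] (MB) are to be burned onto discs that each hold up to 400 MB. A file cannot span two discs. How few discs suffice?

8

Total = 340 + 340 + 330 + 320 + 310 + 230 + 190 + 180 + 130 + 110 = 2480 MB.
Lower bound: ⌈2480/400⌉ = 7 discs.
A packing using 8 discs:
  disc 1: 340 = 340
  disc 2: 340 = 340
  disc 3: 330 = 330
  disc 4: 320 = 320
  disc 5: 310 = 310
  disc 6: 230 + 130 = 360
  disc 7: 190 + 180 = 370
  disc 8: 110 = 110
No arrangement into 7 discs stays within capacity, so 8 is optimal.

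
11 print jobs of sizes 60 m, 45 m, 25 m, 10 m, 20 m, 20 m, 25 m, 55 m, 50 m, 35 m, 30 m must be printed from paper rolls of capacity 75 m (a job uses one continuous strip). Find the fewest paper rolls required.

Total = 60 + 55 + 50 + 45 + 35 + 30 + 25 + 25 + 20 + 20 + 10 = 375 m.
Lower bound: ⌈375/75⌉ = 5 paper rolls.
A packing using 6 paper rolls:
  roll 1: 60 + 10 = 70
  roll 2: 55 + 20 = 75
  roll 3: 50 + 25 = 75
  roll 4: 45 + 30 = 75
  roll 5: 35 + 25 = 60
  roll 6: 20 = 20
No arrangement into 5 paper rolls stays within capacity, so 6 is optimal.

6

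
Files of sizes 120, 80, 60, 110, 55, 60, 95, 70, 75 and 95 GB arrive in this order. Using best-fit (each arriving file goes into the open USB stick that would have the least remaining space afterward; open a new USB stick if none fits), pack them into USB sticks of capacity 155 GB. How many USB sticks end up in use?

  120 → USB stick 1 (new)  [load 120/155]
  80 → USB stick 2 (new)  [load 80/155]
  60 → USB stick 2  [load 140/155]
  110 → USB stick 3 (new)  [load 110/155]
  55 → USB stick 4 (new)  [load 55/155]
  60 → USB stick 4  [load 115/155]
  95 → USB stick 5 (new)  [load 95/155]
  70 → USB stick 6 (new)  [load 70/155]
  75 → USB stick 6  [load 145/155]
  95 → USB stick 7 (new)  [load 95/155]
7 USB sticks opened.

7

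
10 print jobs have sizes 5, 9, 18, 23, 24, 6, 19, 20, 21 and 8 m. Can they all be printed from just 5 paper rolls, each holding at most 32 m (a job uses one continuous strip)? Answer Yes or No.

No

Total = 153 m; ⌈153/32⌉ = 5.
6 print jobs each exceed half the capacity and cannot share a roll, forcing at least 6 paper rolls.
At least 6 paper rolls are required, but only 5 are allowed.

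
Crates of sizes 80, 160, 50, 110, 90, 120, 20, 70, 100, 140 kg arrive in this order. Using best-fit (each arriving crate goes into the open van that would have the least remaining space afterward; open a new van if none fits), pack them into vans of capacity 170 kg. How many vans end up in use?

7

  80 → van 1 (new)  [load 80/170]
  160 → van 2 (new)  [load 160/170]
  50 → van 1  [load 130/170]
  110 → van 3 (new)  [load 110/170]
  90 → van 4 (new)  [load 90/170]
  120 → van 5 (new)  [load 120/170]
  20 → van 1  [load 150/170]
  70 → van 4  [load 160/170]
  100 → van 6 (new)  [load 100/170]
  140 → van 7 (new)  [load 140/170]
7 vans opened.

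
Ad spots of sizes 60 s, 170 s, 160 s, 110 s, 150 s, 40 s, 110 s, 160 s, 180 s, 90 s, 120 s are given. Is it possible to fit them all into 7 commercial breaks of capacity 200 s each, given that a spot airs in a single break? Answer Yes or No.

No

Total = 1350 s; ⌈1350/200⌉ = 7.
8 ad spots each exceed half the capacity and cannot share a break, forcing at least 8 commercial breaks.
At least 8 commercial breaks are required, but only 7 are allowed.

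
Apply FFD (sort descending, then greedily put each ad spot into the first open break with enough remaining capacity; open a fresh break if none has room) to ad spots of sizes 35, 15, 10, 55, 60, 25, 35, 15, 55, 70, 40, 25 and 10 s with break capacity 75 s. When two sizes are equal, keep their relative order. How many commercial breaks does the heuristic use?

7

Sorted descending: 70, 60, 55, 55, 40, 35, 35, 25, 25, 15, 15, 10, 10.
  70 → break 1 (new)  [load 70/75]
  60 → break 2 (new)  [load 60/75]
  55 → break 3 (new)  [load 55/75]
  55 → break 4 (new)  [load 55/75]
  40 → break 5 (new)  [load 40/75]
  35 → break 5  [load 75/75]
  35 → break 6 (new)  [load 35/75]
  25 → break 6  [load 60/75]
  25 → break 7 (new)  [load 25/75]
  15 → break 2  [load 75/75]
  15 → break 3  [load 70/75]
  10 → break 4  [load 65/75]
  10 → break 4  [load 75/75]
7 commercial breaks opened.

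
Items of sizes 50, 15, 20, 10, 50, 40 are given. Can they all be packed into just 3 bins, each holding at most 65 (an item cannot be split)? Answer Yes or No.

Yes

A valid assignment using 3 bins:
  bin 1: 50 + 15 = 65
  bin 2: 50 + 10 = 60
  bin 3: 40 + 20 = 60
Every load is within 65, so 3 bins suffice.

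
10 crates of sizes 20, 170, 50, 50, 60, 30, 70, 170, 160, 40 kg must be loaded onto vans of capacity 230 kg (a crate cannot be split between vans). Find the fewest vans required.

4

Total = 170 + 170 + 160 + 70 + 60 + 50 + 50 + 40 + 30 + 20 = 820 kg.
Lower bound: ⌈820/230⌉ = 4 vans.
A packing using 4 vans:
  van 1: 170 + 60 = 230
  van 2: 170 + 50 = 220
  van 3: 160 + 70 = 230
  van 4: 50 + 40 + 30 + 20 = 140
This matches the lower bound, so 4 is optimal.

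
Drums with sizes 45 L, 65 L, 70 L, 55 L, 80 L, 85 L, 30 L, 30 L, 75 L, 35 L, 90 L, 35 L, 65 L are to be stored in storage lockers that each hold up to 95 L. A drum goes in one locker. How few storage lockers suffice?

9

Total = 90 + 85 + 80 + 75 + 70 + 65 + 65 + 55 + 45 + 35 + 35 + 30 + 30 = 760 L.
Lower bound: ⌈760/95⌉ = 8 storage lockers.
A packing using 9 storage lockers:
  locker 1: 90 = 90
  locker 2: 85 = 85
  locker 3: 80 = 80
  locker 4: 75 = 75
  locker 5: 70 = 70
  locker 6: 65 + 30 = 95
  locker 7: 65 + 30 = 95
  locker 8: 55 + 35 = 90
  locker 9: 45 + 35 = 80
No arrangement into 8 storage lockers stays within capacity, so 9 is optimal.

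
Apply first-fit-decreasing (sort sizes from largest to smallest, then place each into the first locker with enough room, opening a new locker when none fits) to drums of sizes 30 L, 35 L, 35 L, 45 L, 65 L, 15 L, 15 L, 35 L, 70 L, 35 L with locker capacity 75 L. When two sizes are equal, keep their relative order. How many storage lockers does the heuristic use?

6

Sorted descending: 70, 65, 45, 35, 35, 35, 35, 30, 15, 15.
  70 → locker 1 (new)  [load 70/75]
  65 → locker 2 (new)  [load 65/75]
  45 → locker 3 (new)  [load 45/75]
  35 → locker 4 (new)  [load 35/75]
  35 → locker 4  [load 70/75]
  35 → locker 5 (new)  [load 35/75]
  35 → locker 5  [load 70/75]
  30 → locker 3  [load 75/75]
  15 → locker 6 (new)  [load 15/75]
  15 → locker 6  [load 30/75]
6 storage lockers opened.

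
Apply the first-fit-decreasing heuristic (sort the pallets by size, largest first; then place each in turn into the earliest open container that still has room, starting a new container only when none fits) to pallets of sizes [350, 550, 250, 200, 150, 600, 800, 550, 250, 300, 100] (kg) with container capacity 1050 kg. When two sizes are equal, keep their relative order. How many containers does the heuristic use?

4

Sorted descending: 800, 600, 550, 550, 350, 300, 250, 250, 200, 150, 100.
  800 → container 1 (new)  [load 800/1050]
  600 → container 2 (new)  [load 600/1050]
  550 → container 3 (new)  [load 550/1050]
  550 → container 4 (new)  [load 550/1050]
  350 → container 2  [load 950/1050]
  300 → container 3  [load 850/1050]
  250 → container 1  [load 1050/1050]
  250 → container 4  [load 800/1050]
  200 → container 3  [load 1050/1050]
  150 → container 4  [load 950/1050]
  100 → container 2  [load 1050/1050]
4 containers opened.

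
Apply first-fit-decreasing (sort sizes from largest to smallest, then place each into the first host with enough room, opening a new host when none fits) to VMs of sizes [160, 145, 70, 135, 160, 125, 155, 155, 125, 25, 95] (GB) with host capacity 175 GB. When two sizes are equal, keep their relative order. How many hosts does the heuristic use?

9

Sorted descending: 160, 160, 155, 155, 145, 135, 125, 125, 95, 70, 25.
  160 → host 1 (new)  [load 160/175]
  160 → host 2 (new)  [load 160/175]
  155 → host 3 (new)  [load 155/175]
  155 → host 4 (new)  [load 155/175]
  145 → host 5 (new)  [load 145/175]
  135 → host 6 (new)  [load 135/175]
  125 → host 7 (new)  [load 125/175]
  125 → host 8 (new)  [load 125/175]
  95 → host 9 (new)  [load 95/175]
  70 → host 9  [load 165/175]
  25 → host 5  [load 170/175]
9 hosts opened.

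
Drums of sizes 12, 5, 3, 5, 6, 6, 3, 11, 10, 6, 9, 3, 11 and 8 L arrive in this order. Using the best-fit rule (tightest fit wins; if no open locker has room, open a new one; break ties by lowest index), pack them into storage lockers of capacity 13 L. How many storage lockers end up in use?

  12 → locker 1 (new)  [load 12/13]
  5 → locker 2 (new)  [load 5/13]
  3 → locker 2  [load 8/13]
  5 → locker 2  [load 13/13]
  6 → locker 3 (new)  [load 6/13]
  6 → locker 3  [load 12/13]
  3 → locker 4 (new)  [load 3/13]
  11 → locker 5 (new)  [load 11/13]
  10 → locker 4  [load 13/13]
  6 → locker 6 (new)  [load 6/13]
  9 → locker 7 (new)  [load 9/13]
  3 → locker 7  [load 12/13]
  11 → locker 8 (new)  [load 11/13]
  8 → locker 9 (new)  [load 8/13]
9 storage lockers opened.

9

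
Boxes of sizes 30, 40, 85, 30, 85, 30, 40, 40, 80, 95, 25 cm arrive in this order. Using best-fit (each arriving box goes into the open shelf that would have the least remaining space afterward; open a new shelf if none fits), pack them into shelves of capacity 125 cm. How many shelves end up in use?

  30 → shelf 1 (new)  [load 30/125]
  40 → shelf 1  [load 70/125]
  85 → shelf 2 (new)  [load 85/125]
  30 → shelf 2  [load 115/125]
  85 → shelf 3 (new)  [load 85/125]
  30 → shelf 3  [load 115/125]
  40 → shelf 1  [load 110/125]
  40 → shelf 4 (new)  [load 40/125]
  80 → shelf 4  [load 120/125]
  95 → shelf 5 (new)  [load 95/125]
  25 → shelf 5  [load 120/125]
5 shelves opened.

5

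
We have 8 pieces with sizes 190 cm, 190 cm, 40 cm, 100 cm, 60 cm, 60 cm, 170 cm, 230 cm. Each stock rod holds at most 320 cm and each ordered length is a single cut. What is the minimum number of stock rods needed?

Total = 230 + 190 + 190 + 170 + 100 + 60 + 60 + 40 = 1040 cm.
Lower bound: ⌈1040/320⌉ = 4 stock rods.
A packing using 4 stock rods:
  stock rod 1: 230 + 60 = 290
  stock rod 2: 190 + 100 = 290
  stock rod 3: 190 + 60 + 40 = 290
  stock rod 4: 170 = 170
This matches the lower bound, so 4 is optimal.

4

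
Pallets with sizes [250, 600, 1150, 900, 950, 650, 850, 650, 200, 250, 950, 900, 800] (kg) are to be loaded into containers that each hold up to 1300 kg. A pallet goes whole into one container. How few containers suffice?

Total = 1150 + 950 + 950 + 900 + 900 + 850 + 800 + 650 + 650 + 600 + 250 + 250 + 200 = 9100 kg.
Lower bound: ⌈9100/1300⌉ = 7 containers.
A packing using 9 containers:
  container 1: 1150 = 1150
  container 2: 950 + 250 = 1200
  container 3: 950 + 250 = 1200
  container 4: 900 + 200 = 1100
  container 5: 900 = 900
  container 6: 850 = 850
  container 7: 800 = 800
  container 8: 650 + 650 = 1300
  container 9: 600 = 600
No arrangement into 8 containers stays within capacity, so 9 is optimal.

9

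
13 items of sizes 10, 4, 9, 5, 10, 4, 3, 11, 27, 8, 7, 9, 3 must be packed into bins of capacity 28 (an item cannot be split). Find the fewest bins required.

Total = 27 + 11 + 10 + 10 + 9 + 9 + 8 + 7 + 5 + 4 + 4 + 3 + 3 = 110.
Lower bound: ⌈110/28⌉ = 4 bins.
A packing using 4 bins:
  bin 1: 27 = 27
  bin 2: 11 + 10 + 7 = 28
  bin 3: 10 + 9 + 9 = 28
  bin 4: 8 + 5 + 4 + 4 + 3 + 3 = 27
This matches the lower bound, so 4 is optimal.

4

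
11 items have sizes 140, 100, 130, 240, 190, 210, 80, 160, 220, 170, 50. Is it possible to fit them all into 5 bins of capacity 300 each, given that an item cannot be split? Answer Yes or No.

No

Total = 1690; ⌈1690/300⌉ = 6.
At least 6 bins are required, but only 5 are allowed.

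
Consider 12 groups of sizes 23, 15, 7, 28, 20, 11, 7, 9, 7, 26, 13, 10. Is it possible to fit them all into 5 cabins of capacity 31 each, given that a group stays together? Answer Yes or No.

Total = 176; ⌈176/31⌉ = 6.
At least 6 cabins are required, but only 5 are allowed.

No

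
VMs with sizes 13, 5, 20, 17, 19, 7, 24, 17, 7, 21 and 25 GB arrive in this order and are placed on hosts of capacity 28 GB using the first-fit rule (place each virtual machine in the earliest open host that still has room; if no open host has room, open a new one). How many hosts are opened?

  13 → host 1 (new)  [load 13/28]
  5 → host 1  [load 18/28]
  20 → host 2 (new)  [load 20/28]
  17 → host 3 (new)  [load 17/28]
  19 → host 4 (new)  [load 19/28]
  7 → host 1  [load 25/28]
  24 → host 5 (new)  [load 24/28]
  17 → host 6 (new)  [load 17/28]
  7 → host 2  [load 27/28]
  21 → host 7 (new)  [load 21/28]
  25 → host 8 (new)  [load 25/28]
8 hosts opened.

8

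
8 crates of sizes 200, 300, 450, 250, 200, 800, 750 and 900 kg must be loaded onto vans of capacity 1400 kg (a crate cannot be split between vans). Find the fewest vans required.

Total = 900 + 800 + 750 + 450 + 300 + 250 + 200 + 200 = 3850 kg.
Lower bound: ⌈3850/1400⌉ = 3 vans.
A packing using 3 vans:
  van 1: 900 + 450 = 1350
  van 2: 800 + 300 + 250 = 1350
  van 3: 750 + 200 + 200 = 1150
This matches the lower bound, so 3 is optimal.

3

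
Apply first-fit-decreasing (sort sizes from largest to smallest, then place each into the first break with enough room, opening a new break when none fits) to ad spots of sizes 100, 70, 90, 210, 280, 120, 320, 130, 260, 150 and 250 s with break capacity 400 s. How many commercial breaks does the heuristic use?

5

Sorted descending: 320, 280, 260, 250, 210, 150, 130, 120, 100, 90, 70.
  320 → break 1 (new)  [load 320/400]
  280 → break 2 (new)  [load 280/400]
  260 → break 3 (new)  [load 260/400]
  250 → break 4 (new)  [load 250/400]
  210 → break 5 (new)  [load 210/400]
  150 → break 4  [load 400/400]
  130 → break 3  [load 390/400]
  120 → break 2  [load 400/400]
  100 → break 5  [load 310/400]
  90 → break 5  [load 400/400]
  70 → break 1  [load 390/400]
5 commercial breaks opened.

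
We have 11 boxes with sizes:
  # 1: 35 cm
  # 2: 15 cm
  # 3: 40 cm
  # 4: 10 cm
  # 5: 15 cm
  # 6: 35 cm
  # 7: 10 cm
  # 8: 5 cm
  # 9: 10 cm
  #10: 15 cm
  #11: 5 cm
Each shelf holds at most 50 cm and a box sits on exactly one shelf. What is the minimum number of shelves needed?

Total = 40 + 35 + 35 + 15 + 15 + 15 + 10 + 10 + 10 + 5 + 5 = 195 cm.
Lower bound: ⌈195/50⌉ = 4 shelves.
A packing using 4 shelves:
  shelf 1: 40 + 10 = 50
  shelf 2: 35 + 15 = 50
  shelf 3: 35 + 15 = 50
  shelf 4: 15 + 10 + 10 + 5 + 5 = 45
This matches the lower bound, so 4 is optimal.

4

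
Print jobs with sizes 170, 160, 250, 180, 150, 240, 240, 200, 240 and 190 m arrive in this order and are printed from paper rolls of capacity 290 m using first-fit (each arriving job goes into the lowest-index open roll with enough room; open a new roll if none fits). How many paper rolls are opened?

10

  170 → roll 1 (new)  [load 170/290]
  160 → roll 2 (new)  [load 160/290]
  250 → roll 3 (new)  [load 250/290]
  180 → roll 4 (new)  [load 180/290]
  150 → roll 5 (new)  [load 150/290]
  240 → roll 6 (new)  [load 240/290]
  240 → roll 7 (new)  [load 240/290]
  200 → roll 8 (new)  [load 200/290]
  240 → roll 9 (new)  [load 240/290]
  190 → roll 10 (new)  [load 190/290]
10 paper rolls opened.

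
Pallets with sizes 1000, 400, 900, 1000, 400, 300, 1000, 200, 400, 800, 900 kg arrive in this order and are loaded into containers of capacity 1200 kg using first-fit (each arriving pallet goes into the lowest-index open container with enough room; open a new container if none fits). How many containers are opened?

7

  1000 → container 1 (new)  [load 1000/1200]
  400 → container 2 (new)  [load 400/1200]
  900 → container 3 (new)  [load 900/1200]
  1000 → container 4 (new)  [load 1000/1200]
  400 → container 2  [load 800/1200]
  300 → container 2  [load 1100/1200]
  1000 → container 5 (new)  [load 1000/1200]
  200 → container 1  [load 1200/1200]
  400 → container 6 (new)  [load 400/1200]
  800 → container 6  [load 1200/1200]
  900 → container 7 (new)  [load 900/1200]
7 containers opened.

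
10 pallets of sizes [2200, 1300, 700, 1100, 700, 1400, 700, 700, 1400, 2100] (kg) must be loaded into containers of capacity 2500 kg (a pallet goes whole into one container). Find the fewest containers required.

Total = 2200 + 2100 + 1400 + 1400 + 1300 + 1100 + 700 + 700 + 700 + 700 = 12300 kg.
Lower bound: ⌈12300/2500⌉ = 5 containers.
A packing using 6 containers:
  container 1: 2200 = 2200
  container 2: 2100 = 2100
  container 3: 1400 + 1100 = 2500
  container 4: 1400 + 700 = 2100
  container 5: 1300 + 700 = 2000
  container 6: 700 + 700 = 1400
No arrangement into 5 containers stays within capacity, so 6 is optimal.

6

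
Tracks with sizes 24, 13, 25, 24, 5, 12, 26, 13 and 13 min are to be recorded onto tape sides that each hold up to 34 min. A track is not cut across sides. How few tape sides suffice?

6

Total = 26 + 25 + 24 + 24 + 13 + 13 + 13 + 12 + 5 = 155 min.
Lower bound: ⌈155/34⌉ = 5 tape sides.
A packing using 6 tape sides:
  side 1: 26 + 5 = 31
  side 2: 25 = 25
  side 3: 24 = 24
  side 4: 24 = 24
  side 5: 13 + 13 = 26
  side 6: 13 + 12 = 25
No arrangement into 5 tape sides stays within capacity, so 6 is optimal.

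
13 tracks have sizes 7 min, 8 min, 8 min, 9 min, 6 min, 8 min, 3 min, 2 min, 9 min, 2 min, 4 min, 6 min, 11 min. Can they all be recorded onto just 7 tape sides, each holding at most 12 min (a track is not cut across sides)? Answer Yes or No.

No

Total = 83 min; ⌈83/12⌉ = 7.
The bound of 7 does not rule out 7, but exhaustive search shows no assignment into 7 tape sides of capacity 12 min exists — the minimum is 8.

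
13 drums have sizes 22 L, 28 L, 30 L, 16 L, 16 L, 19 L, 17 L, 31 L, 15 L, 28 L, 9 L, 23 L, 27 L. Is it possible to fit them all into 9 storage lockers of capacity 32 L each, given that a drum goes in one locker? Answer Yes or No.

Total = 281 L; ⌈281/32⌉ = 9.
The bound of 9 does not rule out 9, but exhaustive search shows no assignment into 9 storage lockers of capacity 32 L exists — the minimum is 10.

No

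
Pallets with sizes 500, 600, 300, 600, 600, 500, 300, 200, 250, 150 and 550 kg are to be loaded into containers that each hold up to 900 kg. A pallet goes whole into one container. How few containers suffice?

6

Total = 600 + 600 + 600 + 550 + 500 + 500 + 300 + 300 + 250 + 200 + 150 = 4550 kg.
Lower bound: ⌈4550/900⌉ = 6 containers.
A packing using 6 containers:
  container 1: 600 + 300 = 900
  container 2: 600 + 300 = 900
  container 3: 600 + 250 = 850
  container 4: 550 + 200 + 150 = 900
  container 5: 500 = 500
  container 6: 500 = 500
This matches the lower bound, so 6 is optimal.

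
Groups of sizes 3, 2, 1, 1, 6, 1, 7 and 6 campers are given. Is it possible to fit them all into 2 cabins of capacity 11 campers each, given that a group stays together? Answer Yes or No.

No

Total = 27 campers; ⌈27/11⌉ = 3.
At least 3 cabins are required, but only 2 are allowed.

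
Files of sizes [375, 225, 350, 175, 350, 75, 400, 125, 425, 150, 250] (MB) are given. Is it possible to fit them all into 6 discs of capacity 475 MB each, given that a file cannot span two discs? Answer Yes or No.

No

Total = 2900 MB; ⌈2900/475⌉ = 7.
At least 7 discs are required, but only 6 are allowed.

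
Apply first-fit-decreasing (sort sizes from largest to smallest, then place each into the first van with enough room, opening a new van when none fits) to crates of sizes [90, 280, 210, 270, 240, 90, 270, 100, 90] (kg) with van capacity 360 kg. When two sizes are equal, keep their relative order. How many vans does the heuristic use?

Sorted descending: 280, 270, 270, 240, 210, 100, 90, 90, 90.
  280 → van 1 (new)  [load 280/360]
  270 → van 2 (new)  [load 270/360]
  270 → van 3 (new)  [load 270/360]
  240 → van 4 (new)  [load 240/360]
  210 → van 5 (new)  [load 210/360]
  100 → van 4  [load 340/360]
  90 → van 2  [load 360/360]
  90 → van 3  [load 360/360]
  90 → van 5  [load 300/360]
5 vans opened.

5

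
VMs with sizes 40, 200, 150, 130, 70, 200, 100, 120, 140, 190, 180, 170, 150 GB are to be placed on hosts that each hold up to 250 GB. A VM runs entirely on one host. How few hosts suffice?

Total = 200 + 200 + 190 + 180 + 170 + 150 + 150 + 140 + 130 + 120 + 100 + 70 + 40 = 1840 GB.
Lower bound: ⌈1840/250⌉ = 8 hosts.
Also, 9 VMs each exceed 125 GB, and no two of those can share a host, so at least 9 hosts are needed.
A packing using 9 hosts:
  host 1: 200 + 40 = 240
  host 2: 200 = 200
  host 3: 190 = 190
  host 4: 180 + 70 = 250
  host 5: 170 = 170
  host 6: 150 + 100 = 250
  host 7: 150 = 150
  host 8: 140 = 140
  host 9: 130 + 120 = 250
This matches the lower bound, so 9 is optimal.

9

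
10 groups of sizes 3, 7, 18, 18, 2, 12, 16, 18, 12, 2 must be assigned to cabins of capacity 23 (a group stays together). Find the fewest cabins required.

Total = 18 + 18 + 18 + 16 + 12 + 12 + 7 + 3 + 2 + 2 = 108.
Lower bound: ⌈108/23⌉ = 5 cabins.
Also, 6 groups each exceed 23/2, and no two of those can share a cabin, so at least 6 cabins are needed.
A packing using 6 cabins:
  cabin 1: 18 + 3 + 2 = 23
  cabin 2: 18 + 2 = 20
  cabin 3: 18 = 18
  cabin 4: 16 + 7 = 23
  cabin 5: 12 = 12
  cabin 6: 12 = 12
This matches the lower bound, so 6 is optimal.

6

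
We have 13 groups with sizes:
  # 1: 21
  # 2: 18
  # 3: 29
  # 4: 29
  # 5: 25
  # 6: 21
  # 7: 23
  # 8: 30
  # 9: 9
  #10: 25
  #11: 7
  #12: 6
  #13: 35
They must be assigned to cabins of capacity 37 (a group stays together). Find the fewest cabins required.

Total = 35 + 30 + 29 + 29 + 25 + 25 + 23 + 21 + 21 + 18 + 9 + 7 + 6 = 278.
Lower bound: ⌈278/37⌉ = 8 cabins.
Also, 9 groups each exceed 37/2, and no two of those can share a cabin, so at least 9 cabins are needed.
A packing using 10 cabins:
  cabin 1: 35 = 35
  cabin 2: 30 + 7 = 37
  cabin 3: 29 + 6 = 35
  cabin 4: 29 = 29
  cabin 5: 25 + 9 = 34
  cabin 6: 25 = 25
  cabin 7: 23 = 23
  cabin 8: 21 = 21
  cabin 9: 21 = 21
  cabin 10: 18 = 18
No arrangement into 9 cabins stays within capacity, so 10 is optimal.

10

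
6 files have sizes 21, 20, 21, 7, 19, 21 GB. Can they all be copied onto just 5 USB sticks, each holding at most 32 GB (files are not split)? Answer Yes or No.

Yes

A valid assignment using 5 USB sticks:
  USB stick 1: 21 + 7 = 28
  USB stick 2: 21 = 21
  USB stick 3: 21 = 21
  USB stick 4: 20 = 20
  USB stick 5: 19 = 19
Every load is within 32 GB, so 5 USB sticks suffice.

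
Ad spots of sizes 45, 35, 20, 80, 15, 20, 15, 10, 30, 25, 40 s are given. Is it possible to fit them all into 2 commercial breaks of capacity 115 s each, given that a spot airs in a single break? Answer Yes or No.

No

Total = 335 s; ⌈335/115⌉ = 3.
At least 3 commercial breaks are required, but only 2 are allowed.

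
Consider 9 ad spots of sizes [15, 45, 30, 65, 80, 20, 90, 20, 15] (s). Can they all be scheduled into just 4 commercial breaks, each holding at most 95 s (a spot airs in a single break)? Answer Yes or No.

No

Total = 380 s; ⌈380/95⌉ = 4.
The bound of 4 does not rule out 4, but exhaustive search shows no assignment into 4 commercial breaks of capacity 95 s exists — the minimum is 5.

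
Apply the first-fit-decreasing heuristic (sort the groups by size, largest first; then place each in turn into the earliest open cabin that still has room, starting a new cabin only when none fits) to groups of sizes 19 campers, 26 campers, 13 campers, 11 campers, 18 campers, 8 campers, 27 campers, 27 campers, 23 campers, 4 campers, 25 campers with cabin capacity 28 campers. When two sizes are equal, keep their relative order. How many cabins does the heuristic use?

8

Sorted descending: 27, 27, 26, 25, 23, 19, 18, 13, 11, 8, 4.
  27 → cabin 1 (new)  [load 27/28]
  27 → cabin 2 (new)  [load 27/28]
  26 → cabin 3 (new)  [load 26/28]
  25 → cabin 4 (new)  [load 25/28]
  23 → cabin 5 (new)  [load 23/28]
  19 → cabin 6 (new)  [load 19/28]
  18 → cabin 7 (new)  [load 18/28]
  13 → cabin 8 (new)  [load 13/28]
  11 → cabin 8  [load 24/28]
  8 → cabin 6  [load 27/28]
  4 → cabin 5  [load 27/28]
8 cabins opened.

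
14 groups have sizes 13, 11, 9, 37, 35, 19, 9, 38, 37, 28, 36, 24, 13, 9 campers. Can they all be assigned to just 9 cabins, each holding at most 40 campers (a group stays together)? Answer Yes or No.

A valid assignment using 9 cabins:
  cabin 1: 38 = 38
  cabin 2: 37 = 37
  cabin 3: 37 = 37
  cabin 4: 36 = 36
  cabin 5: 35 = 35
  cabin 6: 28 + 11 = 39
  cabin 7: 24 + 13 = 37
  cabin 8: 19 + 13 = 32
  cabin 9: 9 + 9 + 9 = 27
Every load is within 40 campers, so 9 cabins suffice.

Yes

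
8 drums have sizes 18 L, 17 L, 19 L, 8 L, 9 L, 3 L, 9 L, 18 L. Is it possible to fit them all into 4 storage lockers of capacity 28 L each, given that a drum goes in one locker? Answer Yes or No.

A valid assignment using 4 storage lockers:
  locker 1: 19 + 9 = 28
  locker 2: 18 + 9 = 27
  locker 3: 18 + 8 = 26
  locker 4: 17 + 3 = 20
Every load is within 28 L, so 4 storage lockers suffice.

Yes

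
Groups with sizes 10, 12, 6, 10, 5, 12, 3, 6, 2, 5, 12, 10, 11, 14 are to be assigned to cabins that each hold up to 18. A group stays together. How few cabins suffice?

Total = 14 + 12 + 12 + 12 + 11 + 10 + 10 + 10 + 6 + 6 + 5 + 5 + 3 + 2 = 118.
Lower bound: ⌈118/18⌉ = 7 cabins.
Also, 8 groups each exceed 9, and no two of those can share a cabin, so at least 8 cabins are needed.
A packing using 8 cabins:
  cabin 1: 14 + 3 = 17
  cabin 2: 12 + 6 = 18
  cabin 3: 12 + 6 = 18
  cabin 4: 12 + 5 = 17
  cabin 5: 11 + 5 + 2 = 18
  cabin 6: 10 = 10
  cabin 7: 10 = 10
  cabin 8: 10 = 10
This matches the lower bound, so 8 is optimal.

8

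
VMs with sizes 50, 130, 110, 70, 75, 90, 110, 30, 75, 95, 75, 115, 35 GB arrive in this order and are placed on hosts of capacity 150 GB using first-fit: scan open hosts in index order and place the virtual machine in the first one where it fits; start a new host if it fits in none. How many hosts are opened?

  50 → host 1 (new)  [load 50/150]
  130 → host 2 (new)  [load 130/150]
  110 → host 3 (new)  [load 110/150]
  70 → host 1  [load 120/150]
  75 → host 4 (new)  [load 75/150]
  90 → host 5 (new)  [load 90/150]
  110 → host 6 (new)  [load 110/150]
  30 → host 1  [load 150/150]
  75 → host 4  [load 150/150]
  95 → host 7 (new)  [load 95/150]
  75 → host 8 (new)  [load 75/150]
  115 → host 9 (new)  [load 115/150]
  35 → host 3  [load 145/150]
9 hosts opened.

9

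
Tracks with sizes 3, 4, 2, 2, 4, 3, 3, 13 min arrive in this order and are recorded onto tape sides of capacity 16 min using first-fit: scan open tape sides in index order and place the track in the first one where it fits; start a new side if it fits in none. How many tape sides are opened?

3

  3 → side 1 (new)  [load 3/16]
  4 → side 1  [load 7/16]
  2 → side 1  [load 9/16]
  2 → side 1  [load 11/16]
  4 → side 1  [load 15/16]
  3 → side 2 (new)  [load 3/16]
  3 → side 2  [load 6/16]
  13 → side 3 (new)  [load 13/16]
3 tape sides opened.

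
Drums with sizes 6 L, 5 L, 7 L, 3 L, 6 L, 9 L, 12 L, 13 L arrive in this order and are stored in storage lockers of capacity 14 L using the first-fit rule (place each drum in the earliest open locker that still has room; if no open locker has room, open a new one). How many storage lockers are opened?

5

  6 → locker 1 (new)  [load 6/14]
  5 → locker 1  [load 11/14]
  7 → locker 2 (new)  [load 7/14]
  3 → locker 1  [load 14/14]
  6 → locker 2  [load 13/14]
  9 → locker 3 (new)  [load 9/14]
  12 → locker 4 (new)  [load 12/14]
  13 → locker 5 (new)  [load 13/14]
5 storage lockers opened.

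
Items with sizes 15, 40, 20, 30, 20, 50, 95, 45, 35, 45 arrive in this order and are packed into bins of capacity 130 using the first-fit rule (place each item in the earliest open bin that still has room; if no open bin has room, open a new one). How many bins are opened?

4

  15 → bin 1 (new)  [load 15/130]
  40 → bin 1  [load 55/130]
  20 → bin 1  [load 75/130]
  30 → bin 1  [load 105/130]
  20 → bin 1  [load 125/130]
  50 → bin 2 (new)  [load 50/130]
  95 → bin 3 (new)  [load 95/130]
  45 → bin 2  [load 95/130]
  35 → bin 2  [load 130/130]
  45 → bin 4 (new)  [load 45/130]
4 bins opened.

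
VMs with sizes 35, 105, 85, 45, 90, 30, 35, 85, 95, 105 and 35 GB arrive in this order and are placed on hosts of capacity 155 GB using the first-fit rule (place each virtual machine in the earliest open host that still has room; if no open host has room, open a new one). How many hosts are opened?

6

  35 → host 1 (new)  [load 35/155]
  105 → host 1  [load 140/155]
  85 → host 2 (new)  [load 85/155]
  45 → host 2  [load 130/155]
  90 → host 3 (new)  [load 90/155]
  30 → host 3  [load 120/155]
  35 → host 3  [load 155/155]
  85 → host 4 (new)  [load 85/155]
  95 → host 5 (new)  [load 95/155]
  105 → host 6 (new)  [load 105/155]
  35 → host 4  [load 120/155]
6 hosts opened.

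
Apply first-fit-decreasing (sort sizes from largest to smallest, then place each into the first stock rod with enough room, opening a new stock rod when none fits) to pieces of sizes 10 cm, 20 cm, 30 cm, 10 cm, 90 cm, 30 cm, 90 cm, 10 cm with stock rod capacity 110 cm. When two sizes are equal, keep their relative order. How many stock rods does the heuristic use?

Sorted descending: 90, 90, 30, 30, 20, 10, 10, 10.
  90 → stock rod 1 (new)  [load 90/110]
  90 → stock rod 2 (new)  [load 90/110]
  30 → stock rod 3 (new)  [load 30/110]
  30 → stock rod 3  [load 60/110]
  20 → stock rod 1  [load 110/110]
  10 → stock rod 2  [load 100/110]
  10 → stock rod 2  [load 110/110]
  10 → stock rod 3  [load 70/110]
3 stock rods opened.

3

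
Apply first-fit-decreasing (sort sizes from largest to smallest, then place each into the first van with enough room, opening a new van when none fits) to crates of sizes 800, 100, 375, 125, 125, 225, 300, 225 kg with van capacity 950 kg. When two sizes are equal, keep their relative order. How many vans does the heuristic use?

3

Sorted descending: 800, 375, 300, 225, 225, 125, 125, 100.
  800 → van 1 (new)  [load 800/950]
  375 → van 2 (new)  [load 375/950]
  300 → van 2  [load 675/950]
  225 → van 2  [load 900/950]
  225 → van 3 (new)  [load 225/950]
  125 → van 1  [load 925/950]
  125 → van 3  [load 350/950]
  100 → van 3  [load 450/950]
3 vans opened.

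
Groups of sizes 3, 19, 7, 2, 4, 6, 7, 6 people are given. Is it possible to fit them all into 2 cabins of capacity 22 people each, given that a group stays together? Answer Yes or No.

Total = 54 people; ⌈54/22⌉ = 3.
At least 3 cabins are required, but only 2 are allowed.

No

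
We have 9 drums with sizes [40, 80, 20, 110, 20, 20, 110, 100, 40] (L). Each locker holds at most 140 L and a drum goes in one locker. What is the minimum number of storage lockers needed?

Total = 110 + 110 + 100 + 80 + 40 + 40 + 20 + 20 + 20 = 540 L.
Lower bound: ⌈540/140⌉ = 4 storage lockers.
A packing using 4 storage lockers:
  locker 1: 110 + 20 = 130
  locker 2: 110 + 20 = 130
  locker 3: 100 + 40 = 140
  locker 4: 80 + 40 + 20 = 140
This matches the lower bound, so 4 is optimal.

4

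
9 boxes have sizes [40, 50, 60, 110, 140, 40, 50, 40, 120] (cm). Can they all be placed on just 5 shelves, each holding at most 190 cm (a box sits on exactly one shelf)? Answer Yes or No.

Yes

A valid assignment using 4 shelves:
  shelf 1: 140 + 50 = 190
  shelf 2: 120 + 60 = 180
  shelf 3: 110 + 50 = 160
  shelf 4: 40 + 40 + 40 = 120
That uses only 4 ≤ 5, so 5 shelves are enough.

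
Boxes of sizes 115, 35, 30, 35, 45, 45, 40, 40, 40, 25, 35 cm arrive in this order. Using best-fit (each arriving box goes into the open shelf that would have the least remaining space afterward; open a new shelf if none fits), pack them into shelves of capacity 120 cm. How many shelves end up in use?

5

  115 → shelf 1 (new)  [load 115/120]
  35 → shelf 2 (new)  [load 35/120]
  30 → shelf 2  [load 65/120]
  35 → shelf 2  [load 100/120]
  45 → shelf 3 (new)  [load 45/120]
  45 → shelf 3  [load 90/120]
  40 → shelf 4 (new)  [load 40/120]
  40 → shelf 4  [load 80/120]
  40 → shelf 4  [load 120/120]
  25 → shelf 3  [load 115/120]
  35 → shelf 5 (new)  [load 35/120]
5 shelves opened.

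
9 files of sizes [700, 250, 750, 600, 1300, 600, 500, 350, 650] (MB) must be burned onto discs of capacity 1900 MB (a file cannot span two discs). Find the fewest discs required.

Total = 1300 + 750 + 700 + 650 + 600 + 600 + 500 + 350 + 250 = 5700 MB.
Lower bound: ⌈5700/1900⌉ = 3 discs.
A packing using 3 discs:
  disc 1: 1300 + 600 = 1900
  disc 2: 750 + 650 + 500 = 1900
  disc 3: 700 + 600 + 350 + 250 = 1900
This matches the lower bound, so 3 is optimal.

3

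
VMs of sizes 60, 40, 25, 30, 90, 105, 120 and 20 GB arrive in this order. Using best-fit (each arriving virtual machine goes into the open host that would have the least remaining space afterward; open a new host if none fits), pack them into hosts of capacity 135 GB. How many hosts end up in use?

4

  60 → host 1 (new)  [load 60/135]
  40 → host 1  [load 100/135]
  25 → host 1  [load 125/135]
  30 → host 2 (new)  [load 30/135]
  90 → host 2  [load 120/135]
  105 → host 3 (new)  [load 105/135]
  120 → host 4 (new)  [load 120/135]
  20 → host 3  [load 125/135]
4 hosts opened.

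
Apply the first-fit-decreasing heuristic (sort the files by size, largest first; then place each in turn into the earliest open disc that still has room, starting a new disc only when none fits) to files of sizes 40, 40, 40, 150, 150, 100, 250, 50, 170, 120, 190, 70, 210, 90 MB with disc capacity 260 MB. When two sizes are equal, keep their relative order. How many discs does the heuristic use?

7

Sorted descending: 250, 210, 190, 170, 150, 150, 120, 100, 90, 70, 50, 40, 40, 40.
  250 → disc 1 (new)  [load 250/260]
  210 → disc 2 (new)  [load 210/260]
  190 → disc 3 (new)  [load 190/260]
  170 → disc 4 (new)  [load 170/260]
  150 → disc 5 (new)  [load 150/260]
  150 → disc 6 (new)  [load 150/260]
  120 → disc 7 (new)  [load 120/260]
  100 → disc 5  [load 250/260]
  90 → disc 4  [load 260/260]
  70 → disc 3  [load 260/260]
  50 → disc 2  [load 260/260]
  40 → disc 6  [load 190/260]
  40 → disc 6  [load 230/260]
  40 → disc 7  [load 160/260]
7 discs opened.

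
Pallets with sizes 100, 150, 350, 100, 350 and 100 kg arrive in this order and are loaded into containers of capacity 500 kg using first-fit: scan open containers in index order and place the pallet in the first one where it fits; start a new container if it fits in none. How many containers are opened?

3

  100 → container 1 (new)  [load 100/500]
  150 → container 1  [load 250/500]
  350 → container 2 (new)  [load 350/500]
  100 → container 1  [load 350/500]
  350 → container 3 (new)  [load 350/500]
  100 → container 1  [load 450/500]
3 containers opened.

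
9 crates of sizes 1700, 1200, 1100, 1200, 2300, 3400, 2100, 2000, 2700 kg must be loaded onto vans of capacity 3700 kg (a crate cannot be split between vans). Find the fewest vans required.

Total = 3400 + 2700 + 2300 + 2100 + 2000 + 1700 + 1200 + 1200 + 1100 = 17700 kg.
Lower bound: ⌈17700/3700⌉ = 5 vans.
A packing using 6 vans:
  van 1: 3400 = 3400
  van 2: 2700 = 2700
  van 3: 2300 + 1200 = 3500
  van 4: 2100 + 1200 = 3300
  van 5: 2000 + 1700 = 3700
  van 6: 1100 = 1100
No arrangement into 5 vans stays within capacity, so 6 is optimal.

6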